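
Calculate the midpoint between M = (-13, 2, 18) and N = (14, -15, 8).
Midpoint = ((-13+14)/2, (2-15)/2, (18+8)/2) = (0.5, -6.5, 13)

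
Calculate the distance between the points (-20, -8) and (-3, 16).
Using the distance formula: d = sqrt((x₂-x₁)² + (y₂-y₁)²)
dx = (-3) - (-20) = 17
dy = 16 - (-8) = 24
d = sqrt(17² + 24²) = sqrt(289 + 576) = sqrt(865) = 29.41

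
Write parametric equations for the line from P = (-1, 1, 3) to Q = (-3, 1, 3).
Direction vector d = Q - P = (-2, 0, 0)
x = -1 - 2t, y = 1, z = 3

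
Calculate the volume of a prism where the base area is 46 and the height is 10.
Volume = base area * height
Volume = 46 * 10
Volume = 460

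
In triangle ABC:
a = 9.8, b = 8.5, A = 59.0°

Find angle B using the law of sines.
sin(B)/b = sin(A)/a
sin(B) = b·sin(A)/a = 8.5·sin(59.0°)/9.8 = 0.743461
B = arcsin(0.743461) = 48.03°  (b ≤ a, so B ≤ A and the acute solution is unique)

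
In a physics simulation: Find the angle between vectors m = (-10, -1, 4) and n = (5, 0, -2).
m·n = -58, |m|² = 117, |n|² = 29
cos θ = -58/√3393 ≈ -0.9957
θ ≈ 174.7°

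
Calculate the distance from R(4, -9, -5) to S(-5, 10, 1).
d = √[(-9)² + (19)² + (6)²] = √478 = 21.86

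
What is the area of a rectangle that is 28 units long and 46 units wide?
Area = length * width
Area = 28 * 46
Area = 1288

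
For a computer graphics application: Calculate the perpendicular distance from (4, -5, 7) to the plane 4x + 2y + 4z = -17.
d = |4(4) + 2(-5) + 4(7) - (-17)| / √(4² + 2² + 4²) = 51/√36 = 8.5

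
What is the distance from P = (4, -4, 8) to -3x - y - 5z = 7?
d = |(-3)(4) + (-1)(-4) + (-5)(8) - (7)| / √((-3)² + (-1)² + (-5)²) = 55/√35 = 9.297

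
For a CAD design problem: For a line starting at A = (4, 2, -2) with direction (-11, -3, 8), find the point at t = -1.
P(-1) = (4 + (-11)(-1), 2 + (-3)(-1), -2 + 8(-1)) = (15, 5, -10)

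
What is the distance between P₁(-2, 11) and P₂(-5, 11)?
Using the distance formula: d = sqrt((x₂-x₁)² + (y₂-y₁)²)
dx = (-5) - (-2) = -3
dy = 11 - 11 = 0
d = sqrt((-3)² + 0²) = sqrt(9 + 0) = sqrt(9) = 3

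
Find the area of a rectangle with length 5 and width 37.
Area = length * width
Area = 5 * 37
Area = 185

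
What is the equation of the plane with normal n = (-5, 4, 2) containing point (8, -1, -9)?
d = n·P = (-5)(8) + (4)(-1) + (2)(-9) = -62
Plane: -5x + 4y + 2z = -62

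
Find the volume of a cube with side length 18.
Volume = s³
Volume = 18³
Volume = 5832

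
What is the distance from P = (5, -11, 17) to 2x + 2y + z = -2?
d = |2(5) + 2(-11) + 1(17) - (-2)| / √(2² + 2² + 1²) = 7/√9 = 2.333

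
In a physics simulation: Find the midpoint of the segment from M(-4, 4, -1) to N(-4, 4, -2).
Midpoint = ((-4-4)/2, (4+4)/2, (-1-2)/2) = (-4, 4, -1.5)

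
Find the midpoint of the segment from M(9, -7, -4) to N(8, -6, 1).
Midpoint = ((9+8)/2, (-7-6)/2, (-4+1)/2) = (8.5, -6.5, -1.5)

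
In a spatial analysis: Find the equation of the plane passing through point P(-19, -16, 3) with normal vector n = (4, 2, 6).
d = n·P = (4)(-19) + (2)(-16) + (6)(3) = -90
Plane: 4x + 2y + 6z = -90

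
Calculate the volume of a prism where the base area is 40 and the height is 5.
Volume = base area * height
Volume = 40 * 5
Volume = 200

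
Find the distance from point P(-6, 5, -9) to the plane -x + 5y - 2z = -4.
d = |(-1)(-6) + 5(5) + (-2)(-9) - (-4)| / √((-1)² + 5² + (-2)²) = 53/√30 = 9.676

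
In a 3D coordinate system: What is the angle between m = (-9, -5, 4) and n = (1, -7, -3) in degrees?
m·n = 14, |m|² = 122, |n|² = 59
cos θ = 14/√7198 ≈ 0.165
θ ≈ 80.5°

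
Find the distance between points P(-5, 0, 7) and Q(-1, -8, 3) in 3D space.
d = √[(4)² + (-8)² + (-4)²] = √96 = 9.798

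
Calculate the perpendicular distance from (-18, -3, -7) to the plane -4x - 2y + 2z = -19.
d = |(-4)(-18) + (-2)(-3) + 2(-7) - (-19)| / √((-4)² + (-2)² + 2²) = 83/√24 = 16.94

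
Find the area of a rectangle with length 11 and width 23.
Area = length * width
Area = 11 * 23
Area = 253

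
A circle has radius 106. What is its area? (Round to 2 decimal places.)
Area = pi * r²
Area = pi * 106²
Area = pi * 11236
Area = 35298.94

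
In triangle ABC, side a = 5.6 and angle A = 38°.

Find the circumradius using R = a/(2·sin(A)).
R = a/(2·sin(A)) = 5.6/(2·sin(38°))
R = 5.6/(2·0.615661) = 5.6/1.231323 = 4.548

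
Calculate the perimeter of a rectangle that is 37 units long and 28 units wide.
Perimeter = 2 * (length + width)
Perimeter = 2 * (37 + 28)
Perimeter = 2 * 65
Perimeter = 130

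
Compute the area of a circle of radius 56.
Area = pi * r²
Area = pi * 56²
Area = pi * 3136
Area = 9852.03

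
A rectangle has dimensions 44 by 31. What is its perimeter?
Perimeter = 2 * (length + width)
Perimeter = 2 * (44 + 31)
Perimeter = 2 * 75
Perimeter = 150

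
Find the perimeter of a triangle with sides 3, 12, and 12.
Perimeter = sum of all sides
Perimeter = 3 + 12 + 12
Perimeter = 27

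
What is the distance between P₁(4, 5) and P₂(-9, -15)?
Using the distance formula: d = sqrt((x₂-x₁)² + (y₂-y₁)²)
dx = (-9) - 4 = -13
dy = (-15) - 5 = -20
d = sqrt((-13)² + (-20)²) = sqrt(169 + 400) = sqrt(569) = 23.85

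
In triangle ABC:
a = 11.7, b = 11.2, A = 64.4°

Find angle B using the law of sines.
sin(B)/b = sin(A)/a
sin(B) = b·sin(A)/a = 11.2·sin(64.4°)/11.7 = 0.863293
B = arcsin(0.863293) = 59.69°  (b ≤ a, so B ≤ A and the acute solution is unique)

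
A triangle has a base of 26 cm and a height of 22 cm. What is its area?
Area = (1/2) * base * height
Area = (1/2) * 26 * 22
Area = 286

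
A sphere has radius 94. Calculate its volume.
Volume = (4/3) * pi * r³
Volume = (4/3) * pi * 94³
Volume = (4/3) * pi * 830584
Volume = 3479142.12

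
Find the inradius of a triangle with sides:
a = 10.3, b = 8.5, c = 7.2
s = (a+b+c)/2 = (10.3+8.5+7.2)/2 = 13
Area = √(s(s-a)(s-b)(s-c)) = √(13·2.7·4.5·5.8) = 30.2673
r = Area/s = 30.2673/13 = 2.328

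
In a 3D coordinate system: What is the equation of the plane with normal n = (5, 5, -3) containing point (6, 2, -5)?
d = n·P = (5)(6) + (5)(2) + (-3)(-5) = 55
Plane: 5x + 5y - 3z = 55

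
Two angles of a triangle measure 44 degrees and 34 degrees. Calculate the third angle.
Sum of angles in a triangle = 180 degrees
Third angle = 180 - 44 - 34
Third angle = 102 degrees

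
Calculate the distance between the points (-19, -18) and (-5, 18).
Using the distance formula: d = sqrt((x₂-x₁)² + (y₂-y₁)²)
dx = (-5) - (-19) = 14
dy = 18 - (-18) = 36
d = sqrt(14² + 36²) = sqrt(196 + 1296) = sqrt(1492) = 38.63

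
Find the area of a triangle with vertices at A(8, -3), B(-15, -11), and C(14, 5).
Using the coordinate formula: Area = (1/2)|x₁(y₂-y₃) + x₂(y₃-y₁) + x₃(y₁-y₂)|
Area = (1/2)|8((-11)-5) + (-15)(5-(-3)) + 14((-3)-(-11))|
Area = (1/2)|8*(-16) + (-15)*8 + 14*8|
Area = (1/2)|(-128) + (-120) + 112|
Area = (1/2)*136 = 68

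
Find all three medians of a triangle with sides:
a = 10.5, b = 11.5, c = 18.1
Using m_x = ½√(2y² + 2z² - x²):
m_a = ½√(2·11.5² + 2·18.1² - 10.5²) = ½√809.47 = 14.23
m_b = ½√(2·10.5² + 2·18.1² - 11.5²) = ½√743.47 = 13.63
m_c = ½√(2·10.5² + 2·11.5² - 18.1²) = ½√157.39 = 6.273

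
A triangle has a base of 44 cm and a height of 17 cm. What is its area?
Area = (1/2) * base * height
Area = (1/2) * 44 * 17
Area = 374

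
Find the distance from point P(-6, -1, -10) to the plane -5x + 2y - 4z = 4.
d = |(-5)(-6) + 2(-1) + (-4)(-10) - (4)| / √((-5)² + 2² + (-4)²) = 64/√45 = 9.541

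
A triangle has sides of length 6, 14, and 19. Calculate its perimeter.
Perimeter = sum of all sides
Perimeter = 6 + 14 + 19
Perimeter = 39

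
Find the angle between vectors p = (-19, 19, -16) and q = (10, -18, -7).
p·q = -420, |p|² = 978, |q|² = 473
cos θ = -420/√462594 ≈ -0.6175
θ ≈ 128.1°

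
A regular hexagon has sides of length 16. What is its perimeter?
Perimeter = number of sides * side length
Perimeter = 6 * 16
Perimeter = 96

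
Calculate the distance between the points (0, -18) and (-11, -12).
Using the distance formula: d = sqrt((x₂-x₁)² + (y₂-y₁)²)
dx = (-11) - 0 = -11
dy = (-12) - (-18) = 6
d = sqrt((-11)² + 6²) = sqrt(121 + 36) = sqrt(157) = 12.53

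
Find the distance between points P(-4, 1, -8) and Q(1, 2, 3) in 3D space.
d = √[(5)² + (1)² + (11)²] = √147 = 12.12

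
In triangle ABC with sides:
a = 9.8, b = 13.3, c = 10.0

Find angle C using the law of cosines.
cos(C) = (a² + b² - c²)/(2ab)
cos(C) = (9.8² + 13.3² - 10.0²)/(2·9.8·13.3) = 172.93/260.68 = 0.663380
C = arccos(0.663380) = 48.44°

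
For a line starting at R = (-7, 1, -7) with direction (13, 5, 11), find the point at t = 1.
P(1) = (-7 + 13(1), 1 + 5(1), -7 + 11(1)) = (6, 6, 4)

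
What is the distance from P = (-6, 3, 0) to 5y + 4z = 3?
d = |0(-6) + 5(3) + 4(0) - (3)| / √(0² + 5² + 4²) = 12/√41 = 1.874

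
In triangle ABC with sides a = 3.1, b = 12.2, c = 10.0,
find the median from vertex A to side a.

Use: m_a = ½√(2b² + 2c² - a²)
m_a = ½√(2·12.2² + 2·10.0² - 3.1²)
m_a = ½√(297.68 + 200 - 9.61) = ½√488.07 = 11.05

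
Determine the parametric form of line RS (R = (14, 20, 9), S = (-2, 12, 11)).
Direction vector d = S - R = (-16, -8, 2)
x = 14 - 16t, y = 20 - 8t, z = 9 + 2t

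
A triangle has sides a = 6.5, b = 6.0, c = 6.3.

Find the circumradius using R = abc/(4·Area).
s = (a+b+c)/2 = 9.4
Area = √(s(s-a)(s-b)(s-c)) = √(9.4·2.9·3.4·3.1) = 16.9505
R = abc/(4·Area) = (6.5·6.0·6.3)/(4·16.9505) = 245.7/67.802 = 3.624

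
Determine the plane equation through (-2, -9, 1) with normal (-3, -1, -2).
d = n·P = (-3)(-2) + (-1)(-9) + (-2)(1) = 13
Plane: -3x - y - 2z = 13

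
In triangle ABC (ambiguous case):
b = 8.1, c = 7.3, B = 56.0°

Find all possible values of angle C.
sin(C)/c = sin(B)/b  →  sin(C) = c·sin(B)/b = 7.3·sin(56.0°)/8.1 = 0.747157
C₁ = arcsin(0.747157) = 48.34°,  C₂ = 180° - C₁ = 131.66°
Check C₂: A = 180° - 56.0° - 131.66° = -7.66° ≤ 0, rejected
C = 48.34° (one solution)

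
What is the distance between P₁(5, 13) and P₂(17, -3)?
Using the distance formula: d = sqrt((x₂-x₁)² + (y₂-y₁)²)
dx = 17 - 5 = 12
dy = (-3) - 13 = -16
d = sqrt(12² + (-16)²) = sqrt(144 + 256) = sqrt(400) = 20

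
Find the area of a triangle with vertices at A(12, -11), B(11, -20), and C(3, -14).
Using the coordinate formula: Area = (1/2)|x₁(y₂-y₃) + x₂(y₃-y₁) + x₃(y₁-y₂)|
Area = (1/2)|12((-20)-(-14)) + 11((-14)-(-11)) + 3((-11)-(-20))|
Area = (1/2)|12*(-6) + 11*(-3) + 3*9|
Area = (1/2)|(-72) + (-33) + 27|
Area = (1/2)*78 = 39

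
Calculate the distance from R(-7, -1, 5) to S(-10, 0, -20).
d = √[(-3)² + (1)² + (-25)²] = √635 = 25.2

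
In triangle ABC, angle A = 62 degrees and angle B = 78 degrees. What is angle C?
Sum of angles in a triangle = 180 degrees
Third angle = 180 - 62 - 78
Third angle = 40 degrees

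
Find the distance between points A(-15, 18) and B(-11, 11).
Using the distance formula: d = sqrt((x₂-x₁)² + (y₂-y₁)²)
dx = (-11) - (-15) = 4
dy = 11 - 18 = -7
d = sqrt(4² + (-7)²) = sqrt(16 + 49) = sqrt(65) = 8.06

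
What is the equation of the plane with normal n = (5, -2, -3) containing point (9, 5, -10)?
d = n·P = (5)(9) + (-2)(5) + (-3)(-10) = 65
Plane: 5x - 2y - 3z = 65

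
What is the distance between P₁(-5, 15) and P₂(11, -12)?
Using the distance formula: d = sqrt((x₂-x₁)² + (y₂-y₁)²)
dx = 11 - (-5) = 16
dy = (-12) - 15 = -27
d = sqrt(16² + (-27)²) = sqrt(256 + 729) = sqrt(985) = 31.38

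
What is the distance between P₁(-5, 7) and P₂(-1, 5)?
Using the distance formula: d = sqrt((x₂-x₁)² + (y₂-y₁)²)
dx = (-1) - (-5) = 4
dy = 5 - 7 = -2
d = sqrt(4² + (-2)²) = sqrt(16 + 4) = sqrt(20) = 4.47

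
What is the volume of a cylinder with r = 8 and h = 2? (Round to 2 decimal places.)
Volume = pi * r² * h
Volume = pi * 8² * 2
Volume = pi * 64 * 2
Volume = pi * 128
Volume = 402.12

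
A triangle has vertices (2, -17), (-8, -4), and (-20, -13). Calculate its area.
Using the coordinate formula: Area = (1/2)|x₁(y₂-y₃) + x₂(y₃-y₁) + x₃(y₁-y₂)|
Area = (1/2)|2((-4)-(-13)) + (-8)((-13)-(-17)) + (-20)((-17)-(-4))|
Area = (1/2)|2*9 + (-8)*4 + (-20)*(-13)|
Area = (1/2)|18 + (-32) + 260|
Area = (1/2)*246 = 123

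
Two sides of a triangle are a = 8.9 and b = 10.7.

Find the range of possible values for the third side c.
By the triangle inequality: |a - b| < c < a + b
|8.9 - 10.7| < c < 8.9 + 10.7
1.8 < c < 19.6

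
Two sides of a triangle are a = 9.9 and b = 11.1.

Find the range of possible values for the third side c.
By the triangle inequality: |a - b| < c < a + b
|9.9 - 11.1| < c < 9.9 + 11.1
1.2 < c < 21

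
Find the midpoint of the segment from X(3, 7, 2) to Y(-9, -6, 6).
Midpoint = ((3-9)/2, (7-6)/2, (2+6)/2) = (-3, 0.5, 4)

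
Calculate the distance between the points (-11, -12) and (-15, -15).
Using the distance formula: d = sqrt((x₂-x₁)² + (y₂-y₁)²)
dx = (-15) - (-11) = -4
dy = (-15) - (-12) = -3
d = sqrt((-4)² + (-3)²) = sqrt(16 + 9) = sqrt(25) = 5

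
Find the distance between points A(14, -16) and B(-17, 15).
Using the distance formula: d = sqrt((x₂-x₁)² + (y₂-y₁)²)
dx = (-17) - 14 = -31
dy = 15 - (-16) = 31
d = sqrt((-31)² + 31²) = sqrt(961 + 961) = sqrt(1922) = 43.84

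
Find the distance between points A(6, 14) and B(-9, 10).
Using the distance formula: d = sqrt((x₂-x₁)² + (y₂-y₁)²)
dx = (-9) - 6 = -15
dy = 10 - 14 = -4
d = sqrt((-15)² + (-4)²) = sqrt(225 + 16) = sqrt(241) = 15.52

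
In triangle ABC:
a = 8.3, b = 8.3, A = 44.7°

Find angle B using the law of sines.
sin(B)/b = sin(A)/a
sin(B) = b·sin(A)/a = 8.3·sin(44.7°)/8.3 = 0.703395
B = arcsin(0.703395) = 44.7°  (b ≤ a, so B ≤ A and the acute solution is unique)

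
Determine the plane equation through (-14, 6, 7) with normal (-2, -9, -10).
d = n·P = (-2)(-14) + (-9)(6) + (-10)(7) = -96
Plane: -2x - 9y - 10z = -96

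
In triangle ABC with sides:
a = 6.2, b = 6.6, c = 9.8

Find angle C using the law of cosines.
cos(C) = (a² + b² - c²)/(2ab)
cos(C) = (6.2² + 6.6² - 9.8²)/(2·6.2·6.6) = -14.04/81.84 = -0.171554
C = arccos(-0.171554) = 99.88°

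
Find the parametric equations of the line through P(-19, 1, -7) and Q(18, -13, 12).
Direction vector d = Q - P = (37, -14, 19)
x = -19 + 37t, y = 1 - 14t, z = -7 + 19t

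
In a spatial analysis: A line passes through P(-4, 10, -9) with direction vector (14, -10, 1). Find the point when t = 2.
P(2) = (-4 + 14(2), 10 + (-10)(2), -9 + 1(2)) = (24, -10, -7)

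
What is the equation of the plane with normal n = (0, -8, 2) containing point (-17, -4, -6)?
d = n·P = (0)(-17) + (-8)(-4) + (2)(-6) = 20
Plane: -8y + 2z = 20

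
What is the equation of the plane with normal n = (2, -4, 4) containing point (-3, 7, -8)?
d = n·P = (2)(-3) + (-4)(7) + (4)(-8) = -66
Plane: 2x - 4y + 4z = -66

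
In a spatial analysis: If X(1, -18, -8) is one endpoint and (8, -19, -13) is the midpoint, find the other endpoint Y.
Y = (2×8 - 1, 2×(-19) - (-18), 2×(-13) - (-8)) = (15, -20, -18)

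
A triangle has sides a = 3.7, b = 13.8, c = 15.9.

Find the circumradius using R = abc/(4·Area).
s = (a+b+c)/2 = 16.7
Area = √(s(s-a)(s-b)(s-c)) = √(16.7·13·2.9·0.8) = 22.4426
R = abc/(4·Area) = (3.7·13.8·15.9)/(4·22.4426) = 811.854/89.7704 = 9.044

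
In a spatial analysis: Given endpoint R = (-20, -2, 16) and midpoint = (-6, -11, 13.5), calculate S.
S = (2×(-6) - (-20), 2×(-11) - (-2), 2×13.5 - 16) = (8, -20, 11)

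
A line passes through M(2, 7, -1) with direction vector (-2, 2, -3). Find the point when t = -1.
P(-1) = (2 + (-2)(-1), 7 + 2(-1), -1 + (-3)(-1)) = (4, 5, 2)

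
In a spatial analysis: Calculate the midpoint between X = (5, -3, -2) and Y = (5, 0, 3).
Midpoint = ((5+5)/2, (-3+0)/2, (-2+3)/2) = (5, -1.5, 0.5)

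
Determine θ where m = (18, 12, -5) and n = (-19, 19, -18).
m·n = -24, |m|² = 493, |n|² = 1046
cos θ = -24/√515678 ≈ -0.03342
θ ≈ 91.92°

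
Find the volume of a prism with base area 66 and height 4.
Volume = base area * height
Volume = 66 * 4
Volume = 264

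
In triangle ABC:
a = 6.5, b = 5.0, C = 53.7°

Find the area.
Using A = ½ab·sin(C):
A = ½·6.5·5.0·sin(53.7°) = ½·32.5·0.805928 = 13.1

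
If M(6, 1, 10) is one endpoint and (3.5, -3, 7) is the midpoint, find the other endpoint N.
N = (2×3.5 - 6, 2×(-3) - 1, 2×7 - 10) = (1, -7, 4)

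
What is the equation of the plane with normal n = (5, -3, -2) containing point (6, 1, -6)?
d = n·P = (5)(6) + (-3)(1) + (-2)(-6) = 39
Plane: 5x - 3y - 2z = 39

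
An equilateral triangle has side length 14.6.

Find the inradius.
For an equilateral triangle, r = s/(2√3) where s is the side.
r = 14.6/(2√3) = 14.6/3.464102 = 4.215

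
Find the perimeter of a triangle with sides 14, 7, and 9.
Perimeter = sum of all sides
Perimeter = 14 + 7 + 9
Perimeter = 30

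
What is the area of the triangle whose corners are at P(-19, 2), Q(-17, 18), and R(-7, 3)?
Using the coordinate formula: Area = (1/2)|x₁(y₂-y₃) + x₂(y₃-y₁) + x₃(y₁-y₂)|
Area = (1/2)|(-19)(18-3) + (-17)(3-2) + (-7)(2-18)|
Area = (1/2)|(-19)*15 + (-17)*1 + (-7)*(-16)|
Area = (1/2)|(-285) + (-17) + 112|
Area = (1/2)*190 = 95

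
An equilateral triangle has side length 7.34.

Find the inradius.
For an equilateral triangle, r = s/(2√3) where s is the side.
r = 7.34/(2√3) = 7.34/3.464102 = 2.119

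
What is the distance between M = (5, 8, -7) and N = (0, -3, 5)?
d = √[(-5)² + (-11)² + (12)²] = √290 = 17.03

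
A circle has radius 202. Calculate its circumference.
Circumference = 2 * pi * r
Circumference = 2 * pi * 202
Circumference = 1269.20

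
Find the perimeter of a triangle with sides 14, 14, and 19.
Perimeter = sum of all sides
Perimeter = 14 + 14 + 19
Perimeter = 47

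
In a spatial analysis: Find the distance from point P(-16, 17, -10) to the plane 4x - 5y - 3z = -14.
d = |4(-16) + (-5)(17) + (-3)(-10) - (-14)| / √(4² + (-5)² + (-3)²) = 105/√50 = 14.85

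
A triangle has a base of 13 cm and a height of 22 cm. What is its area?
Area = (1/2) * base * height
Area = (1/2) * 13 * 22
Area = 143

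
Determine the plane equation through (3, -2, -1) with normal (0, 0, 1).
d = n·P = (0)(3) + (0)(-2) + (1)(-1) = -1
Plane: z = -1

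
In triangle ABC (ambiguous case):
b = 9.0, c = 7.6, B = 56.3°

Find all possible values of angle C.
sin(C)/c = sin(B)/b  →  sin(C) = c·sin(B)/b = 7.6·sin(56.3°)/9.0 = 0.702539
C₁ = arcsin(0.702539) = 44.63°,  C₂ = 180° - C₁ = 135.37°
Check C₂: A = 180° - 56.3° - 135.37° = -11.67° ≤ 0, rejected
C = 44.63° (one solution)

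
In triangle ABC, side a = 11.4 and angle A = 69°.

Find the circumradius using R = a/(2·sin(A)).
R = a/(2·sin(A)) = 11.4/(2·sin(69°))
R = 11.4/(2·0.933580) = 11.4/1.867161 = 6.106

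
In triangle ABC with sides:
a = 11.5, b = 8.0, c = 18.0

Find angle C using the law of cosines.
cos(C) = (a² + b² - c²)/(2ab)
cos(C) = (11.5² + 8.0² - 18.0²)/(2·11.5·8.0) = -127.75/184 = -0.694293
C = arccos(-0.694293) = 134°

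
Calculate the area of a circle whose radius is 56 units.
Area = pi * r²
Area = pi * 56²
Area = pi * 3136
Area = 9852.03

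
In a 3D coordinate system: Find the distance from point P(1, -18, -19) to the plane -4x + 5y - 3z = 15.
d = |(-4)(1) + 5(-18) + (-3)(-19) - (15)| / √((-4)² + 5² + (-3)²) = 52/√50 = 7.354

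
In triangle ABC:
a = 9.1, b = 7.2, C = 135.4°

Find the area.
Using A = ½ab·sin(C):
A = ½·9.1·7.2·sin(135.4°) = ½·65.52·0.702153 = 23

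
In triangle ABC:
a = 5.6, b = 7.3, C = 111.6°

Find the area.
Using A = ½ab·sin(C):
A = ½·5.6·7.3·sin(111.6°) = ½·40.88·0.929776 = 19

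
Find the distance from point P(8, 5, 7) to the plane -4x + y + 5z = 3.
d = |(-4)(8) + 1(5) + 5(7) - (3)| / √((-4)² + 1² + 5²) = 5/√42 = 0.7715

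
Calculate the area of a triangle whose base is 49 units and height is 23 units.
Area = (1/2) * base * height
Area = (1/2) * 49 * 23
Area = 563.50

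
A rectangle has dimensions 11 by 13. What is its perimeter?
Perimeter = 2 * (length + width)
Perimeter = 2 * (11 + 13)
Perimeter = 2 * 24
Perimeter = 48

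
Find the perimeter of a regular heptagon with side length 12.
Perimeter = number of sides * side length
Perimeter = 7 * 12
Perimeter = 84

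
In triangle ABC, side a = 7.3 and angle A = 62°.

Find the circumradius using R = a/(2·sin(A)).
R = a/(2·sin(A)) = 7.3/(2·sin(62°))
R = 7.3/(2·0.882948) = 7.3/1.765895 = 4.134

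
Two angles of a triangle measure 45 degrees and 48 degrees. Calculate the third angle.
Sum of angles in a triangle = 180 degrees
Third angle = 180 - 45 - 48
Third angle = 87 degrees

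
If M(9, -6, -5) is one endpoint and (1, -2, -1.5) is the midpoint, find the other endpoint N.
N = (2×1 - 9, 2×(-2) - (-6), 2×(-1.5) - (-5)) = (-7, 2, 2)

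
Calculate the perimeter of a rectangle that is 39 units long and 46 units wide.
Perimeter = 2 * (length + width)
Perimeter = 2 * (39 + 46)
Perimeter = 2 * 85
Perimeter = 170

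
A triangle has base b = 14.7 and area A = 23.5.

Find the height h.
A = ½bh  →  h = 2A/b
h = 2·23.5/14.7 = 3.197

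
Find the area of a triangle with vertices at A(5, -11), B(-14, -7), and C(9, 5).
Using the coordinate formula: Area = (1/2)|x₁(y₂-y₃) + x₂(y₃-y₁) + x₃(y₁-y₂)|
Area = (1/2)|5((-7)-5) + (-14)(5-(-11)) + 9((-11)-(-7))|
Area = (1/2)|5*(-12) + (-14)*16 + 9*(-4)|
Area = (1/2)|(-60) + (-224) + (-36)|
Area = (1/2)*320 = 160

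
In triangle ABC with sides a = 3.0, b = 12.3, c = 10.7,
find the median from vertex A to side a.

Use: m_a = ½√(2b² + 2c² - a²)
m_a = ½√(2·12.3² + 2·10.7² - 3.0²)
m_a = ½√(302.58 + 228.98 - 9) = ½√522.56 = 11.43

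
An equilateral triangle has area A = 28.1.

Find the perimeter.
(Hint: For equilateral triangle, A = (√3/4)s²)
A = (√3/4)s²  →  s² = 4A/√3 = 4·28.1/√3 = 64.8942
s = 8.05569
Perimeter = 3s = 24.17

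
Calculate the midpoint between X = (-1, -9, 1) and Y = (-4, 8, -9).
Midpoint = ((-1-4)/2, (-9+8)/2, (1-9)/2) = (-2.5, -0.5, -4)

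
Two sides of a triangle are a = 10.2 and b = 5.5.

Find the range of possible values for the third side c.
By the triangle inequality: |a - b| < c < a + b
|10.2 - 5.5| < c < 10.2 + 5.5
4.7 < c < 15.7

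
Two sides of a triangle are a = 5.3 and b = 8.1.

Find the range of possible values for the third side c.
By the triangle inequality: |a - b| < c < a + b
|5.3 - 8.1| < c < 5.3 + 8.1
2.8 < c < 13.4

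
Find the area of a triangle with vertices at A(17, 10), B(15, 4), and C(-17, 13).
Using the coordinate formula: Area = (1/2)|x₁(y₂-y₃) + x₂(y₃-y₁) + x₃(y₁-y₂)|
Area = (1/2)|17(4-13) + 15(13-10) + (-17)(10-4)|
Area = (1/2)|17*(-9) + 15*3 + (-17)*6|
Area = (1/2)|(-153) + 45 + (-102)|
Area = (1/2)*210 = 105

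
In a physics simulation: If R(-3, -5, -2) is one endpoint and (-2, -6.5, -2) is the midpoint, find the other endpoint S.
S = (2×(-2) - (-3), 2×(-6.5) - (-5), 2×(-2) - (-2)) = (-1, -8, -2)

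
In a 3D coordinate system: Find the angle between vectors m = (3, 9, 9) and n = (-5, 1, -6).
m·n = -60, |m|² = 171, |n|² = 62
cos θ = -60/√10602 ≈ -0.5827
θ ≈ 125.6°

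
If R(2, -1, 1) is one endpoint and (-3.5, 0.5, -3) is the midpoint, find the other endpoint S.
S = (2×(-3.5) - 2, 2×0.5 - (-1), 2×(-3) - 1) = (-9, 2, -7)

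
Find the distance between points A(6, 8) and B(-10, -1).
Using the distance formula: d = sqrt((x₂-x₁)² + (y₂-y₁)²)
dx = (-10) - 6 = -16
dy = (-1) - 8 = -9
d = sqrt((-16)² + (-9)²) = sqrt(256 + 81) = sqrt(337) = 18.36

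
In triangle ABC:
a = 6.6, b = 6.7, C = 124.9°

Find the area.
Using A = ½ab·sin(C):
A = ½·6.6·6.7·sin(124.9°) = ½·44.22·0.820152 = 18.13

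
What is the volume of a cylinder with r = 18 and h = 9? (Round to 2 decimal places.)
Volume = pi * r² * h
Volume = pi * 18² * 9
Volume = pi * 324 * 9
Volume = pi * 2916
Volume = 9160.88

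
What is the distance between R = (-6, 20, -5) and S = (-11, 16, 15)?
d = √[(-5)² + (-4)² + (20)²] = √441 = 21.0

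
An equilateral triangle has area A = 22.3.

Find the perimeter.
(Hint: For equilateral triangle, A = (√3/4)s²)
A = (√3/4)s²  →  s² = 4A/√3 = 4·22.3/√3 = 51.4996
s = 7.17633
Perimeter = 3s = 21.53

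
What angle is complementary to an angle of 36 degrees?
Complementary angles sum to 90 degrees.
Other angle = 90 - 36
Other angle = 54 degrees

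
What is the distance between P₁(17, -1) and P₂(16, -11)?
Using the distance formula: d = sqrt((x₂-x₁)² + (y₂-y₁)²)
dx = 16 - 17 = -1
dy = (-11) - (-1) = -10
d = sqrt((-1)² + (-10)²) = sqrt(1 + 100) = sqrt(101) = 10.05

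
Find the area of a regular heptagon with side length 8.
For a regular 7-gon with side length s = 8:
Apothem a = s / (2*tan(pi/7)) = 8 / (2*tan(pi/7)) ≈ 8.3061
Perimeter P = 7 * 8 = 56
Area = (1/2) * P * a = (1/2) * 56 * 8.3061 = 232.57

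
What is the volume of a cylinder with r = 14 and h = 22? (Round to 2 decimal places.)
Volume = pi * r² * h
Volume = pi * 14² * 22
Volume = pi * 196 * 22
Volume = pi * 4312
Volume = 13546.55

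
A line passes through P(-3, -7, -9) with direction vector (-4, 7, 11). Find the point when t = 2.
P(2) = (-3 + (-4)(2), -7 + 7(2), -9 + 11(2)) = (-11, 7, 13)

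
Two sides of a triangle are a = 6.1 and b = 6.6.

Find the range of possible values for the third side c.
By the triangle inequality: |a - b| < c < a + b
|6.1 - 6.6| < c < 6.1 + 6.6
0.5 < c < 12.7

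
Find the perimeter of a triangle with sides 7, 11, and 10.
Perimeter = sum of all sides
Perimeter = 7 + 11 + 10
Perimeter = 28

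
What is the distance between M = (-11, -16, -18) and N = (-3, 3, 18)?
d = √[(8)² + (19)² + (36)²] = √1721 = 41.48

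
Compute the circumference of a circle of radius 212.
Circumference = 2 * pi * r
Circumference = 2 * pi * 212
Circumference = 1332.04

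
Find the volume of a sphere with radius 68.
Volume = (4/3) * pi * r³
Volume = (4/3) * pi * 68³
Volume = (4/3) * pi * 314432
Volume = 1317089.68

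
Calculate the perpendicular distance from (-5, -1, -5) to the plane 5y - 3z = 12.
d = |0(-5) + 5(-1) + (-3)(-5) - (12)| / √(0² + 5² + (-3)²) = 2/√34 = 0.343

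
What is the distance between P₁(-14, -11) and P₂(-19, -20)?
Using the distance formula: d = sqrt((x₂-x₁)² + (y₂-y₁)²)
dx = (-19) - (-14) = -5
dy = (-20) - (-11) = -9
d = sqrt((-5)² + (-9)²) = sqrt(25 + 81) = sqrt(106) = 10.30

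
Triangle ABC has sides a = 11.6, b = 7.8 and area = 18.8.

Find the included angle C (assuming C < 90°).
Area = ½ab·sin(C)  →  sin(C) = 2·Area/(ab)
sin(C) = 2·18.8/(11.6·7.8) = 0.415561
C = arcsin(0.415561) = 24.55°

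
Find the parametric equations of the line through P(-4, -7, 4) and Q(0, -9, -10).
Direction vector d = Q - P = (4, -2, -14)
x = -4 + 4t, y = -7 - 2t, z = 4 - 14t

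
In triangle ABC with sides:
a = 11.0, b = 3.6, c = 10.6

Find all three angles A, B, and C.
By the law of cosines:
cos(A) = (b² + c² - a²)/(2bc) = 0.056604  →  A = 86.76°
cos(B) = (a² + c² - b²)/(2ac) = 0.945111  →  B = 19.07°
cos(C) = (a² + b² - c²)/(2ab) = 0.272727  →  C = 74.17°
Check: A + B + C = 180.0° ✓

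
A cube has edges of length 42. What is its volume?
Volume = s³
Volume = 42³
Volume = 74088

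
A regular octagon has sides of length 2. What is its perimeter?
Perimeter = number of sides * side length
Perimeter = 8 * 2
Perimeter = 16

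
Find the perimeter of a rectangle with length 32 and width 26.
Perimeter = 2 * (length + width)
Perimeter = 2 * (32 + 26)
Perimeter = 2 * 58
Perimeter = 116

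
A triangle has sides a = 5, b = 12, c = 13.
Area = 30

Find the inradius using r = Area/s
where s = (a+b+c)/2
s = (5+12+13)/2 = 15
r = Area/s = 30/15 = 2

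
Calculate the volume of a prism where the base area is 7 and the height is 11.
Volume = base area * height
Volume = 7 * 11
Volume = 77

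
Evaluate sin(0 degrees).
sin(0 degrees) = 0
Decimal approximation: 0.0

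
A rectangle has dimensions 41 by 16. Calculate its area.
Area = length * width
Area = 41 * 16
Area = 656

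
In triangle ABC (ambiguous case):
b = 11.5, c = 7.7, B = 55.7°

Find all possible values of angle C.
sin(C)/c = sin(B)/b  →  sin(C) = c·sin(B)/b = 7.7·sin(55.7°)/11.5 = 0.553127
C₁ = arcsin(0.553127) = 33.58°,  C₂ = 180° - C₁ = 146.42°
Check C₂: A = 180° - 55.7° - 146.42° = -22.12° ≤ 0, rejected
C = 33.58° (one solution)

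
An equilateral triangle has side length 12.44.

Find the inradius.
For an equilateral triangle, r = s/(2√3) where s is the side.
r = 12.44/(2√3) = 12.44/3.464102 = 3.591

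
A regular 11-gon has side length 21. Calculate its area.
For a regular 11-gon with side length s = 21:
Apothem a = s / (2*tan(pi/11)) = 21 / (2*tan(pi/11)) ≈ 35.7597
Perimeter P = 11 * 21 = 231
Area = (1/2) * P * a = (1/2) * 231 * 35.7597 = 4130.25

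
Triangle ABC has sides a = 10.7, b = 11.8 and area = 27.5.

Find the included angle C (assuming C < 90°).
Area = ½ab·sin(C)  →  sin(C) = 2·Area/(ab)
sin(C) = 2·27.5/(10.7·11.8) = 0.435609
C = arcsin(0.435609) = 25.82°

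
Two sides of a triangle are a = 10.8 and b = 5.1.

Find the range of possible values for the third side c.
By the triangle inequality: |a - b| < c < a + b
|10.8 - 5.1| < c < 10.8 + 5.1
5.7 < c < 15.9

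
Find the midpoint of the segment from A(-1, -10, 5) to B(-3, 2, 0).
Midpoint = ((-1-3)/2, (-10+2)/2, (5+0)/2) = (-2, -4, 2.5)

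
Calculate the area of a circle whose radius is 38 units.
Area = pi * r²
Area = pi * 38²
Area = pi * 1444
Area = 4536.46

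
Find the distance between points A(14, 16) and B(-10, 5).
Using the distance formula: d = sqrt((x₂-x₁)² + (y₂-y₁)²)
dx = (-10) - 14 = -24
dy = 5 - 16 = -11
d = sqrt((-24)² + (-11)²) = sqrt(576 + 121) = sqrt(697) = 26.40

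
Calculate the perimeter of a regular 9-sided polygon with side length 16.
Perimeter = number of sides * side length
Perimeter = 9 * 16
Perimeter = 144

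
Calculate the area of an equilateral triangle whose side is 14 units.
Area = (sqrt(3)/4) * s²
Area = (sqrt(3)/4) * 14²
Area = (sqrt(3)/4) * 196
Area = 84.87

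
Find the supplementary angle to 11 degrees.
Supplementary angles sum to 180 degrees.
Other angle = 180 - 11
Other angle = 169 degrees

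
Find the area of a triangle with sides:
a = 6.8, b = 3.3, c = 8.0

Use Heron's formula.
s = (a+b+c)/2 = (6.8+3.3+8.0)/2 = 9.05
A = √(s(s-a)(s-b)(s-c)) = √(9.05·2.25·5.75·1.05)
A = √122.939 = 11.09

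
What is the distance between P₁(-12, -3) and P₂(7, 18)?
Using the distance formula: d = sqrt((x₂-x₁)² + (y₂-y₁)²)
dx = 7 - (-12) = 19
dy = 18 - (-3) = 21
d = sqrt(19² + 21²) = sqrt(361 + 441) = sqrt(802) = 28.32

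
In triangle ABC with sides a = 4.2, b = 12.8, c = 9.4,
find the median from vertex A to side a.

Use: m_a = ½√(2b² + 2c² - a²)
m_a = ½√(2·12.8² + 2·9.4² - 4.2²)
m_a = ½√(327.68 + 176.72 - 17.64) = ½√486.76 = 11.03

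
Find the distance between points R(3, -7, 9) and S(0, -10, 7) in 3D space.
d = √[(-3)² + (-3)² + (-2)²] = √22 = 4.69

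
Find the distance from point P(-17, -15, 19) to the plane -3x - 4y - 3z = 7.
d = |(-3)(-17) + (-4)(-15) + (-3)(19) - (7)| / √((-3)² + (-4)² + (-3)²) = 47/√34 = 8.06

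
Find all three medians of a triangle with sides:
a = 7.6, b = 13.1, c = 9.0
Using m_x = ½√(2y² + 2z² - x²):
m_a = ½√(2·13.1² + 2·9.0² - 7.6²) = ½√447.46 = 10.58
m_b = ½√(2·7.6² + 2·9.0² - 13.1²) = ½√105.91 = 5.146
m_c = ½√(2·7.6² + 2·13.1² - 9.0²) = ½√377.74 = 9.718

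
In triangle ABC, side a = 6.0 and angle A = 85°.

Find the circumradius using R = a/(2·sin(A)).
R = a/(2·sin(A)) = 6.0/(2·sin(85°))
R = 6.0/(2·0.996195) = 6.0/1.992389 = 3.011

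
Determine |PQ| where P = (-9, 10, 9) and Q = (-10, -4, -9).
d = √[(-1)² + (-14)² + (-18)²] = √521 = 22.83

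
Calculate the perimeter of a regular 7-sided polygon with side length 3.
Perimeter = number of sides * side length
Perimeter = 7 * 3
Perimeter = 21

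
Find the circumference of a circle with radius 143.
Circumference = 2 * pi * r
Circumference = 2 * pi * 143
Circumference = 898.50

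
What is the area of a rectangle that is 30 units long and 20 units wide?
Area = length * width
Area = 30 * 20
Area = 600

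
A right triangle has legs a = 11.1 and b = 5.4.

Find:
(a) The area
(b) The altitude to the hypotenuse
(a) Area = ½ab = ½·11.1·5.4 = 29.97
(b) Hypotenuse c = √(11.1² + 5.4²) = √152.37 = 12.3438
    Area = ½·c·h_c  →  h_c = 2·Area/c = 2·29.97/12.3438 = 4.856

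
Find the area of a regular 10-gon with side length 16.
For a regular 10-gon with side length s = 16:
Apothem a = s / (2*tan(pi/10)) = 16 / (2*tan(pi/10)) ≈ 24.6215
Perimeter P = 10 * 16 = 160
Area = (1/2) * P * a = (1/2) * 160 * 24.6215 = 1969.72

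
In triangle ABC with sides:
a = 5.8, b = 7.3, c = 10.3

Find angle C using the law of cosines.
cos(C) = (a² + b² - c²)/(2ab)
cos(C) = (5.8² + 7.3² - 10.3²)/(2·5.8·7.3) = -19.16/84.68 = -0.226264
C = arccos(-0.226264) = 103.1°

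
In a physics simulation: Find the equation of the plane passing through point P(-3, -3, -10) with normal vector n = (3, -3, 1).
d = n·P = (3)(-3) + (-3)(-3) + (1)(-10) = -10
Plane: 3x - 3y + z = -10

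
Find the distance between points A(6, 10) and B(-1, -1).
Using the distance formula: d = sqrt((x₂-x₁)² + (y₂-y₁)²)
dx = (-1) - 6 = -7
dy = (-1) - 10 = -11
d = sqrt((-7)² + (-11)²) = sqrt(49 + 121) = sqrt(170) = 13.04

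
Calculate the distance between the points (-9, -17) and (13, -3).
Using the distance formula: d = sqrt((x₂-x₁)² + (y₂-y₁)²)
dx = 13 - (-9) = 22
dy = (-3) - (-17) = 14
d = sqrt(22² + 14²) = sqrt(484 + 196) = sqrt(680) = 26.08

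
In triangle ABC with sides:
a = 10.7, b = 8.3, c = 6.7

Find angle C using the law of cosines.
cos(C) = (a² + b² - c²)/(2ab)
cos(C) = (10.7² + 8.3² - 6.7²)/(2·10.7·8.3) = 138.49/177.62 = 0.779698
C = arccos(0.779698) = 38.77°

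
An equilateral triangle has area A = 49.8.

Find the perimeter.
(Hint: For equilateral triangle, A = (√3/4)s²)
A = (√3/4)s²  →  s² = 4A/√3 = 4·49.8/√3 = 115.008
s = 10.7242
Perimeter = 3s = 32.17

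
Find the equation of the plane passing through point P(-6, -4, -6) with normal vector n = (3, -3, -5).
d = n·P = (3)(-6) + (-3)(-4) + (-5)(-6) = 24
Plane: 3x - 3y - 5z = 24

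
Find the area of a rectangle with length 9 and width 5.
Area = length * width
Area = 9 * 5
Area = 45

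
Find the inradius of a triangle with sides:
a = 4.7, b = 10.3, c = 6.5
s = (a+b+c)/2 = (4.7+10.3+6.5)/2 = 10.75
Area = √(s(s-a)(s-b)(s-c)) = √(10.75·6.05·0.45·4.25) = 11.1528
r = Area/s = 11.1528/10.75 = 1.037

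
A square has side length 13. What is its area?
Area = s²
Area = 13²
Area = 169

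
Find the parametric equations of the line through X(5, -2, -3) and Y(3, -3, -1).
Direction vector d = Y - X = (-2, -1, 2)
x = 5 - 2t, y = -2 - t, z = -3 + 2t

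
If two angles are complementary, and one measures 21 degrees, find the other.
Complementary angles sum to 90 degrees.
Other angle = 90 - 21
Other angle = 69 degrees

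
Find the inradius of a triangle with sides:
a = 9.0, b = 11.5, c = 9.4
s = (a+b+c)/2 = (9.0+11.5+9.4)/2 = 14.95
Area = √(s(s-a)(s-b)(s-c)) = √(14.95·5.95·3.45·5.55) = 41.2701
r = Area/s = 41.2701/14.95 = 2.761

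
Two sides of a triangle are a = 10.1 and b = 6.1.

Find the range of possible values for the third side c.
By the triangle inequality: |a - b| < c < a + b
|10.1 - 6.1| < c < 10.1 + 6.1
4 < c < 16.2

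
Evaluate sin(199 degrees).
sin(199 degrees) = -0.3256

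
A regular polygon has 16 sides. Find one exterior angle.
Exterior angle of a regular n-gon = 360/n
Exterior angle = 360/16
Exterior angle = 22.50 degrees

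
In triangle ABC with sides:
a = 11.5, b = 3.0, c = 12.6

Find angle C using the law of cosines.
cos(C) = (a² + b² - c²)/(2ab)
cos(C) = (11.5² + 3.0² - 12.6²)/(2·11.5·3.0) = -17.51/69 = -0.253768
C = arccos(-0.253768) = 104.7°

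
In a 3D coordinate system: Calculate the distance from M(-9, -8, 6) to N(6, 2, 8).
d = √[(15)² + (10)² + (2)²] = √329 = 18.14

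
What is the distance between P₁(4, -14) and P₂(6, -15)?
Using the distance formula: d = sqrt((x₂-x₁)² + (y₂-y₁)²)
dx = 6 - 4 = 2
dy = (-15) - (-14) = -1
d = sqrt(2² + (-1)²) = sqrt(4 + 1) = sqrt(5) = 2.24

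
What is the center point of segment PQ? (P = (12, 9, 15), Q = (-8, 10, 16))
Midpoint = ((12-8)/2, (9+10)/2, (15+16)/2) = (2, 9.5, 15.5)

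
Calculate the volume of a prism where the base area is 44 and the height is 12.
Volume = base area * height
Volume = 44 * 12
Volume = 528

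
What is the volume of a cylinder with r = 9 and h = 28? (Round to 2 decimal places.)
Volume = pi * r² * h
Volume = pi * 9² * 28
Volume = pi * 81 * 28
Volume = pi * 2268
Volume = 7125.13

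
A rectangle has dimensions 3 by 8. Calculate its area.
Area = length * width
Area = 3 * 8
Area = 24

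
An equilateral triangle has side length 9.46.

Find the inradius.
For an equilateral triangle, r = s/(2√3) where s is the side.
r = 9.46/(2√3) = 9.46/3.464102 = 2.731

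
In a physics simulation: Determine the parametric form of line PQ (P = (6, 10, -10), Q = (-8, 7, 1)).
Direction vector d = Q - P = (-14, -3, 11)
x = 6 - 14t, y = 10 - 3t, z = -10 + 11t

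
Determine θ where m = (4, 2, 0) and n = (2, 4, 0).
m·n = 16, |m|² = 20, |n|² = 20
cos θ = 16/√400 ≈ 0.8
θ ≈ 36.87°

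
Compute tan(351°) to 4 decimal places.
tan(351 degrees) = -0.1584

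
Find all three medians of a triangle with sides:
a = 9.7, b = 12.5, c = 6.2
Using m_x = ½√(2y² + 2z² - x²):
m_a = ½√(2·12.5² + 2·6.2² - 9.7²) = ½√295.29 = 8.592
m_b = ½√(2·9.7² + 2·6.2² - 12.5²) = ½√108.81 = 5.216
m_c = ½√(2·9.7² + 2·12.5² - 6.2²) = ½√462.24 = 10.75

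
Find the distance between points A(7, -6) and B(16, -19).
Using the distance formula: d = sqrt((x₂-x₁)² + (y₂-y₁)²)
dx = 16 - 7 = 9
dy = (-19) - (-6) = -13
d = sqrt(9² + (-13)²) = sqrt(81 + 169) = sqrt(250) = 15.81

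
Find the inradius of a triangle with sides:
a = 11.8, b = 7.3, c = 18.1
s = (a+b+c)/2 = (11.8+7.3+18.1)/2 = 18.6
Area = √(s(s-a)(s-b)(s-c)) = √(18.6·6.8·11.3·0.5) = 26.7322
r = Area/s = 26.7322/18.6 = 1.437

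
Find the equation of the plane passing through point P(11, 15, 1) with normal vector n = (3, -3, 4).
d = n·P = (3)(11) + (-3)(15) + (4)(1) = -8
Plane: 3x - 3y + 4z = -8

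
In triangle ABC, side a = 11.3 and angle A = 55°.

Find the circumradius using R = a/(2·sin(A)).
R = a/(2·sin(A)) = 11.3/(2·sin(55°))
R = 11.3/(2·0.819152) = 11.3/1.638304 = 6.897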